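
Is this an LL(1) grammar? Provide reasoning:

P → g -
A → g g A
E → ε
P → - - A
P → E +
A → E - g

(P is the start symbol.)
A grammar is LL(1) if for each non-terminal N with multiple productions, the predict sets of those productions are pairwise disjoint, where PREDICT(N → α) = (FIRST(α) \ {ε}) ∪ (FOLLOW(N) if α ⇒* ε).

Relevant sets:
  FIRST(E) = { ε }

For P:
  PREDICT(P → g '-') = { 'g' }
  PREDICT(P → '-' '-' A) = { '-' }
  PREDICT(P → E '+') = { '+' }
For A:
  PREDICT(A → g g A) = { 'g' }
  PREDICT(A → E '-' g) = { '-' }
E has a single production, so nothing to check there.

All predict sets are disjoint. The grammar IS LL(1).

Answer: Yes, the grammar is LL(1).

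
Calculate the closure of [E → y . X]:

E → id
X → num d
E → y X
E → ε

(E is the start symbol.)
{ [E → y . X], [X → . num d] }

Start with: [E → y . X]
  [E → y . X] has the dot before X: add [X → . num d]
No further items can be added.

CLOSURE = { [E → y . X], [X → . num d] }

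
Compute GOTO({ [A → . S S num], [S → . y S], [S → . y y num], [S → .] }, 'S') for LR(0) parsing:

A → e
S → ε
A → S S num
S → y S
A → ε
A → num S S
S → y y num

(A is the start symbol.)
GOTO(I, 'S') = CLOSURE({ [A → αX.β] : [A → α.Xβ] ∈ I, X = 'S' })

Items with dot before 'S', with the dot advanced:
  [A → . S S num] → [A → S . S num]
Closure of the advanced items:
  [A → S . S num] has the dot before S: add [S → .], [S → . y S], [S → . y y num]

GOTO = { [A → S . S num], [S → . y S], [S → . y y num], [S → .] }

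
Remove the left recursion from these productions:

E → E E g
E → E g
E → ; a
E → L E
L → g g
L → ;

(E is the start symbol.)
E is directly left-recursive. The standard transformation for
  A → A α₁ | ... | A α_m | β₁ | ... | β_n
is
  A  → β₁ A' | ... | β_n A'
  A' → α₁ A' | ... | α_m A' | ε

E → ; a becomes E → ; a E'
E → L E becomes E → L E E'
E → E E g becomes E' → E g E'
E → E g becomes E' → g E'
Add E' → ε

Productions for other non-terminals are unchanged:
  L → g g
  L → ;

Resulting grammar:
E → ; a E'
E → L E E'
E' → E g E'
E' → g E'
E' → ε
L → g g
L → ;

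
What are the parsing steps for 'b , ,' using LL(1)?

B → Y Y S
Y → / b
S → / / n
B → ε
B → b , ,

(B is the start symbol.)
LL(1) parsing maintains a stack (initially the start symbol over $) and the input. At each step: if the stack top is a terminal, match it against the current input token; if it is a non-terminal N, replace it with the RHS of M[N, lookahead] (the unique production whose predict set contains the lookahead).

Stack is shown with the top on the left.

Stack    Input    Action
------------------------
B $      b , , $  output B → b , ,
b , , $  b , , $  match 'b'
, , $    , , $    match ','
, $      , $      match ','
$        $        accept

The string is accepted.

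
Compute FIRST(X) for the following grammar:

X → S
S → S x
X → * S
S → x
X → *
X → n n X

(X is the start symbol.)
{ '*', 'n', 'x' }

To compute FIRST(X), examine every production with X on the left-hand side, reading each right-hand side left to right until a non-nullable symbol is reached.

FIRST sets of the other non-terminals involved (by the same procedure, iterated to a fixed point):
  FIRST(S) = { 'x' }

From X → S:
  - S is a non-terminal: add FIRST(S) \ {ε} = { 'x' }
    S is not nullable, so stop
From X → * S:
  - '*' is a terminal: add '*' and stop
From X → *:
  - '*' is a terminal: add '*' and stop
From X → n n X:
  - n is a terminal: add 'n' and stop

Collecting: FIRST(X) = { '*', 'n', 'x' }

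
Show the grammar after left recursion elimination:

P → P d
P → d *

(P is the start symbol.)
P → d * P'
P' → d P'
P' → ε

P is directly left-recursive. The standard transformation for
  A → A α₁ | ... | A α_m | β₁ | ... | β_n
is
  A  → β₁ A' | ... | β_n A'
  A' → α₁ A' | ... | α_m A' | ε

P → d * becomes P → d * P'
P → P d becomes P' → d P'
Add P' → ε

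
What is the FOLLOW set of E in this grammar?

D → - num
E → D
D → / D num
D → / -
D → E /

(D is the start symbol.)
In D → E /: E is followed by '/', add FIRST('/') \ {ε} = { '/' }

Taking the union: FOLLOW(E) = { '/' }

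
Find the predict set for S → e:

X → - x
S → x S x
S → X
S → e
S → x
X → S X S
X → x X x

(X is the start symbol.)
PREDICT(S → e) = (FIRST(RHS) \ {ε}) ∪ (FOLLOW(S) if ε ∈ FIRST(RHS), i.e. RHS ⇒* ε)
FIRST(e) = { 'e' }
ε ∉ FIRST(e), so FOLLOW(S) is not added.
PREDICT(S → e) = { 'e' }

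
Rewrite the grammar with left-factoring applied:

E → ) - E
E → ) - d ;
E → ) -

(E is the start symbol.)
Left-factoring transforms A → αβ₁ | αβ₂ into A → αA' and A' → β₁ | β₂
(α is the longest common prefix among the alternatives). Repeat until
no nonterminal has two alternatives with a common prefix.

Round 1: E has alternatives sharing prefix ') -'. Introduce E': E → ) - E'
  Add: E' → E
  Add: E' → d ;
  Add: E' → ε

No remaining common prefixes — done.

Resulting grammar:
E → ) - E'
E' → E
E' → d ;
E' → ε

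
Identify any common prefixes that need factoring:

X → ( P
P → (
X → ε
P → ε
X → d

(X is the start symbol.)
No, left-factoring is not needed

Left-factoring is needed when two productions for the same non-terminal
share a common prefix on the right-hand side.

Productions for X:
  X → ( P
  X → ε
  X → d
Productions for P:
  P → (
  P → ε

No common prefixes found.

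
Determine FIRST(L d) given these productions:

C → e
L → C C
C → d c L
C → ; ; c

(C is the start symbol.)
{ ';', 'd', 'e' }

FIRST sets of the non-terminals involved (from the grammar, by fixed-point iteration):
  FIRST(L) = { ';', 'd', 'e' }

To compute FIRST(L d), process the symbols left to right:
Symbol L is a non-terminal. Add FIRST(L) \ {ε} = { ';', 'd', 'e' }
L is not nullable (ε ∉ FIRST(L)), so stop here.
FIRST(L d) = { ';', 'd', 'e' }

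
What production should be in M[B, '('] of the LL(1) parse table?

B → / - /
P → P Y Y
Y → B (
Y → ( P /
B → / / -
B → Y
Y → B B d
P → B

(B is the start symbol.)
B → Y

To find M[B, '('], we find productions for B where '(' is in the predict set (PREDICT(N → α) = (FIRST(α) \ {ε}) ∪ (FOLLOW(N) if α ⇒* ε)).

Relevant sets:
  FIRST(Y) = { '(', '/' }

B → / - /: PREDICT = { '/' }
B → / / -: PREDICT = { '/' }
B → Y: PREDICT = { '(', '/' }
  '(' is in predict set, so this production goes in M[B, '(']

M[B, '('] = B → Y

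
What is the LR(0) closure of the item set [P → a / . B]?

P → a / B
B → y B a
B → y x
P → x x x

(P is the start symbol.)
To compute CLOSURE, for each item [A → α.Bβ] where B is a non-terminal, add [B → .γ] for all productions B → γ; repeat for the newly added items until nothing changes.

Start with: [P → a / . B]
  [P → a / . B] has the dot before B: add [B → . y B a], [B → . y x]
No further items can be added.

CLOSURE = { [B → . y B a], [B → . y x], [P → a / . B] }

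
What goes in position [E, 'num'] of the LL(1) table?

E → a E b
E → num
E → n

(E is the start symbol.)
E → num

To find M[E, 'num'], we find productions for E where 'num' is in the predict set (PREDICT(N → α) = (FIRST(α) \ {ε}) ∪ (FOLLOW(N) if α ⇒* ε)).

E → a E b: PREDICT = { 'a' }
E → num: PREDICT = { 'num' }
  'num' is in predict set, so this production goes in M[E, 'num']
E → n: PREDICT = { 'n' }

M[E, 'num'] = E → num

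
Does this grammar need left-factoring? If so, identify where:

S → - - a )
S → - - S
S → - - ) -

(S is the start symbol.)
Yes, S has productions with common prefix '- -'

Left-factoring is needed when two productions for the same non-terminal
share a common prefix on the right-hand side.

Productions for S:
  S → - - a )
  S → - - S
  S → - - ) -

Found common prefix '- -' in productions for S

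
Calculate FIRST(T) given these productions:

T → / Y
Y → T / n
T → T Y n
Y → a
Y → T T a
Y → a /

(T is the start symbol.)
{ '/' }

To compute FIRST(T), examine every production with T on the left-hand side, reading each right-hand side left to right until a non-nullable symbol is reached.

From T → / Y:
  - '/' is a terminal: add '/' and stop
From T → T Y n:
  - T is the symbol being defined: contributes nothing new
    T is not nullable, so stop

Collecting: FIRST(T) = { '/' }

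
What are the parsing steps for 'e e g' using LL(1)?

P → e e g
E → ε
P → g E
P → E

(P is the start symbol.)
LL(1) parsing maintains a stack (initially the start symbol over $) and the input. At each step: if the stack top is a terminal, match it against the current input token; if it is a non-terminal N, replace it with the RHS of M[N, lookahead] (the unique production whose predict set contains the lookahead).

Stack is shown with the top on the left.

Stack    Input    Action
------------------------
P $      e e g $  output P → e e g
e e g $  e e g $  match 'e'
e g $    e g $    match 'e'
g $      g $      match 'g'
$        $        accept

The string is accepted.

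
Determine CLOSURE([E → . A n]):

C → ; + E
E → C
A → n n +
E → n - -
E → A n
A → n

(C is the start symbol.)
To compute CLOSURE, for each item [A → α.Bβ] where B is a non-terminal, add [B → .γ] for all productions B → γ; repeat for the newly added items until nothing changes.

Start with: [E → . A n]
  [E → . A n] has the dot before A: add [A → . n n +], [A → . n]
No further items can be added.

CLOSURE = { [A → . n n +], [A → . n], [E → . A n] }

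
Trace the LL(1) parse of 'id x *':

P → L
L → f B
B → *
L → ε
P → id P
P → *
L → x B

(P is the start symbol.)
LL(1) parsing maintains a stack (initially the start symbol over $) and the input. At each step: if the stack top is a terminal, match it against the current input token; if it is a non-terminal N, replace it with the RHS of M[N, lookahead] (the unique production whose predict set contains the lookahead).

Stack is shown with the top on the left.

Stack   Input     Action
------------------------
P $     id x * $  output P → id P
id P $  id x * $  match 'id'
P $     x * $     output P → L
L $     x * $     output L → x B
x B $   x * $     match 'x'
B $     * $       output B → *
* $     * $       match '*'
$       $         accept

The string is accepted.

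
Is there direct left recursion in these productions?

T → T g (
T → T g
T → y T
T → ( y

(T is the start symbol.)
Direct left recursion occurs when N → N α for some non-terminal N (the right-hand side begins with the left-hand side itself).

T → T g (: LEFT RECURSIVE (starts with T)
T → T g: LEFT RECURSIVE (starts with T)
T → y T: starts with y
T → ( y: starts with '('

The grammar has direct left recursion on: T.

Answer: Yes, T is left-recursive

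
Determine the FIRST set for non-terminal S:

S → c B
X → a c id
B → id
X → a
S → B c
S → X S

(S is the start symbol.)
FIRST sets of the other non-terminals involved (by the same procedure, iterated to a fixed point):
  FIRST(B) = { 'id' }
  FIRST(X) = { 'a' }

From S → c B:
  - c is a terminal: add 'c' and stop
From S → B c:
  - B is a non-terminal: add FIRST(B) \ {ε} = { 'id' }
    B is not nullable, so stop
From S → X S:
  - X is a non-terminal: add FIRST(X) \ {ε} = { 'a' }
    X is not nullable, so stop

Collecting: FIRST(S) = { 'a', 'c', 'id' }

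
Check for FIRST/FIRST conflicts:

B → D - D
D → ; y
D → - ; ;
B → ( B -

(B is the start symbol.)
FIRST sets of the non-terminals at (or reachable through a nullable prefix from) the front of some alternative:
  FIRST(D) = { '-', ';' }

Productions for B:
  B → D - D: FIRST = { '-', ';' }
  B → ( B -: FIRST = { '(' }
Productions for D:
  D → ; y: FIRST = { ';' }
  D → - ; ;: FIRST = { '-' }

All alternatives of each non-terminal have pairwise disjoint FIRST sets.

Answer: No FIRST/FIRST conflicts.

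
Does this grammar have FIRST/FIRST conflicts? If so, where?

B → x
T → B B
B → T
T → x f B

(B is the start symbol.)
Yes. B → x / B → T on { 'x' }; T → B B / T → x f B on { 'x' }

A FIRST/FIRST conflict occurs when two productions N → α and N → β for the same non-terminal have FIRST(α) ∩ FIRST(β) ≠ ∅ (with ε ∈ FIRST of a nullable right-hand side, so two nullable alternatives also conflict).

FIRST sets of the non-terminals at (or reachable through a nullable prefix from) the front of some alternative:
  FIRST(T) = { 'x' }
  FIRST(B) = { 'x' }

Productions for B:
  B → x: FIRST = { 'x' }
  B → T: FIRST = { 'x' }
Productions for T:
  T → B B: FIRST = { 'x' }
  T → x f B: FIRST = { 'x' }

Conflict for B: B → x and B → T
  Overlap: { 'x' }
Conflict for T: T → B B and T → x f B
  Overlap: { 'x' }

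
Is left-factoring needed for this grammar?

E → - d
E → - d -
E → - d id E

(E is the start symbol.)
Left-factoring is needed when two productions for the same non-terminal
share a common prefix on the right-hand side.

Productions for E:
  E → - d
  E → - d -
  E → - d id E

Found common prefix '- d' in productions for E

Answer: Yes, E has productions with common prefix '- d'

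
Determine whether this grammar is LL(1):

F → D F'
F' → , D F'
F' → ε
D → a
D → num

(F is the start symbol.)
A grammar is LL(1) if for each non-terminal N with multiple productions, the predict sets of those productions are pairwise disjoint, where PREDICT(N → α) = (FIRST(α) \ {ε}) ∪ (FOLLOW(N) if α ⇒* ε).

Relevant sets:
  FOLLOW(F') = { $ }

For F':
  PREDICT(F' → ',' D F') = { ',' }
  PREDICT(F' → ε) = { $ }
For D:
  PREDICT(D → a) = { 'a' }
  PREDICT(D → num) = { 'num' }
F has a single production, so nothing to check there.

All predict sets are disjoint. The grammar IS LL(1).

Answer: Yes, the grammar is LL(1).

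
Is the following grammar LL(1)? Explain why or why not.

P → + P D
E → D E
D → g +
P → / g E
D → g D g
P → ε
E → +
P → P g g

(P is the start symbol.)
No. Predict set conflict for P: { '+' }

A grammar is LL(1) if for each non-terminal N with multiple productions, the predict sets of those productions are pairwise disjoint, where PREDICT(N → α) = (FIRST(α) \ {ε}) ∪ (FOLLOW(N) if α ⇒* ε).

Relevant sets:
  FIRST(P) = { '+', '/', 'g', ε }
  FIRST(D) = { 'g' }
  FOLLOW(P) = { $, 'g' }

For P:
  PREDICT(P → '+' P D) = { '+' }
  PREDICT(P → '/' g E) = { '/' }
  PREDICT(P → ε) = { $, 'g' }
  PREDICT(P → P g g) = { '+', '/', 'g' }
For E:
  PREDICT(E → D E) = { 'g' }
  PREDICT(E → '+') = { '+' }
For D:
  PREDICT(D → g '+') = { 'g' }
  PREDICT(D → g D g) = { 'g' }

Conflict found: Predict set conflict for P: { '+' }
The grammar is NOT LL(1).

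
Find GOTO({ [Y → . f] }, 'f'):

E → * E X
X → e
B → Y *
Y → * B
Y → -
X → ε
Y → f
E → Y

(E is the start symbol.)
GOTO(I, 'f') = CLOSURE({ [A → αX.β] : [A → α.Xβ] ∈ I, X = 'f' })

Items with dot before 'f', with the dot advanced:
  [Y → . f] → [Y → f .]
Closure adds nothing (no advanced item has the dot before a non-terminal).

GOTO = { [Y → f .] }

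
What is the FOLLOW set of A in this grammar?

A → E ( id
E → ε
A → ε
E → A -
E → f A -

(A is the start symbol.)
{ $, '-' }

To compute FOLLOW(A), find every occurrence of A on a right-hand side N → α A β: add FIRST(β) \ {ε}, and if β is empty or nullable also add FOLLOW(N). Iterate to a fixed point.

A is the start symbol, so $ ∈ FOLLOW(A).
In E → A -: A is followed by '-', add FIRST('-') \ {ε} = { '-' }
In E → f A -: A is followed by '-', add FIRST('-') \ {ε} = { '-' }

Taking the union: FOLLOW(A) = { $, '-' }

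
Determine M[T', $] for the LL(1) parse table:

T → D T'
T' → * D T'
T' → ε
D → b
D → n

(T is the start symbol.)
To find M[T', $], we find productions for T' where $ is in the predict set (PREDICT(N → α) = (FIRST(α) \ {ε}) ∪ (FOLLOW(N) if α ⇒* ε)).

Relevant sets:
  FOLLOW(T') = { $ }

T' → * D T': PREDICT = { '*' }
T' → ε: PREDICT = { $ }
  $ is in predict set, so this production goes in M[T', $]

M[T', $] = T' → ε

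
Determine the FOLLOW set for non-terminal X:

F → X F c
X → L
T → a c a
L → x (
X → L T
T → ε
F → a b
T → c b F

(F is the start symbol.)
To compute FOLLOW(X), find every occurrence of X on a right-hand side N → α X β: add FIRST(β) \ {ε}, and if β is empty or nullable also add FOLLOW(N). Iterate to a fixed point.

In F → X F c: X is followed by F c, add FIRST(F c) \ {ε} = { 'a', 'x' }

Taking the union: FOLLOW(X) = { 'a', 'x' }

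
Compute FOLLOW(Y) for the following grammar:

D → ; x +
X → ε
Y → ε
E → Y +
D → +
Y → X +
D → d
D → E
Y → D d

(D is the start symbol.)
To compute FOLLOW(Y), find every occurrence of Y on a right-hand side N → α Y β: add FIRST(β) \ {ε}, and if β is empty or nullable also add FOLLOW(N). Iterate to a fixed point.

In E → Y +: Y is followed by '+', add FIRST('+') \ {ε} = { '+' }

Taking the union: FOLLOW(Y) = { '+' }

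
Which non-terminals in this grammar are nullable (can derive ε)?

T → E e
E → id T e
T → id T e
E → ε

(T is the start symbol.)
{ 'E' }

ε-productions: E → ε
So E is immediately nullable.
No further non-terminal can be added: every production for the remaining non-terminals contains a terminal or a non-nullable non-terminal.
Nullable = { 'E' }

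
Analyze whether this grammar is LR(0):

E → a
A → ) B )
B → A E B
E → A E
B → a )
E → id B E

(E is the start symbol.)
Augment with E' → E and build the canonical LR(0) collection (I0 = CLOSURE({[E' → . E]}), then GOTO on every symbol after a dot until no new states appear). It has 16 states:
  I0: { [A → . ) B )], [E → . A E], [E → . a], [E → . id B E], [E' → . E] }  — shift
  I1: { [A → ) . B )], [A → . ) B )], [B → . A E B], [B → . a )] }  — shift
  I2: { [A → . ) B )], [E → . A E], [E → . a], [E → . id B E], [E → A . E] }  — shift
  I3: { [E' → E .] }  — accept
  I4: { [E → a .] }  — reduce
  I5: { [A → . ) B )], [B → . A E B], [B → . a )], [E → id . B E] }  — shift
  I6: { [A → . ) B )], [B → A . E B], [E → . A E], [E → . a], [E → . id B E] }  — shift
  I7: { [A → . ) B )], [E → . A E], [E → . a], [E → . id B E], [E → id B . E] }  — shift
  I8: { [B → a . )] }  — shift
  I9: { [B → a ) .] }  — reduce
  I10: { [E → id B E .] }  — reduce
  I11: { [A → . ) B )], [B → . A E B], [B → . a )], [B → A E . B] }  — shift
  I12: { [B → A E B .] }  — reduce
  I13: { [E → A E .] }  — reduce
  I14: { [A → ) B . )] }  — shift
  I15: { [A → ) B ) .] }  — reduce

Every state is either a pure shift/goto state or contains exactly one complete item and nothing to shift — no conflicts. The grammar is LR(0).

Answer: Yes, the grammar is LR(0)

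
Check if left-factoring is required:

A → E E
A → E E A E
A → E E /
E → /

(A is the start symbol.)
Left-factoring is needed when two productions for the same non-terminal
share a common prefix on the right-hand side.

Productions for A:
  A → E E
  A → E E A E
  A → E E /

Found common prefix 'E E' in productions for A

Answer: Yes, A has productions with common prefix 'E E'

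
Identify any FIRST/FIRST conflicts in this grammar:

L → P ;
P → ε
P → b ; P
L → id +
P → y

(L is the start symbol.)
A FIRST/FIRST conflict occurs when two productions N → α and N → β for the same non-terminal have FIRST(α) ∩ FIRST(β) ≠ ∅ (with ε ∈ FIRST of a nullable right-hand side, so two nullable alternatives also conflict).

FIRST sets of the non-terminals at (or reachable through a nullable prefix from) the front of some alternative:
  FIRST(P) = { 'b', 'y', ε }

Productions for L:
  L → P ;: FIRST = { ';', 'b', 'y' }
  L → id +: FIRST = { 'id' }
Productions for P:
  P → ε: FIRST = { ε }
  P → b ; P: FIRST = { 'b' }
  P → y: FIRST = { 'y' }

All alternatives of each non-terminal have pairwise disjoint FIRST sets.

Answer: No FIRST/FIRST conflicts.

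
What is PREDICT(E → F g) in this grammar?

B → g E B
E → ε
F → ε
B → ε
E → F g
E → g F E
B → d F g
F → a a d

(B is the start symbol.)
{ 'a', 'g' }

PREDICT(E → F g) = (FIRST(RHS) \ {ε}) ∪ (FOLLOW(E) if ε ∈ FIRST(RHS), i.e. RHS ⇒* ε)
FIRST(F) = { 'a', ε }
FIRST(F g) = { 'a', 'g' }
ε ∉ FIRST(F g), so FOLLOW(E) is not added.
PREDICT(E → F g) = { 'a', 'g' }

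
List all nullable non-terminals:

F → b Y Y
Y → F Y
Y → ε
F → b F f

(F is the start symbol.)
A non-terminal is nullable if it can derive ε (the empty string): either it has an ε-production, or it has a production whose right-hand side consists entirely of nullable non-terminals.

ε-productions: Y → ε
So Y is immediately nullable.
No further non-terminal can be added: every production for the remaining non-terminals contains a terminal or a non-nullable non-terminal.
Nullable = { 'Y' }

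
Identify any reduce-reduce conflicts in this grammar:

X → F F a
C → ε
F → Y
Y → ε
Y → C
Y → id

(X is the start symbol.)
Yes — I0: [C → .] vs [Y → .]; I2: [C → .] vs [Y → .]

A reduce-reduce conflict occurs when an LR(0) state has two complete items [A → α .] and [B → β .] — both call for a reduction, and with no lookahead the parser cannot choose between them.

Augment with X' → X and build the canonical LR(0) collection (I0 = CLOSURE({[X' → . X]}), then GOTO on every symbol after a dot until no new states appear). It has 8 states:
  I0: { [C → .], [F → . Y], [X → . F F a], [X' → . X], [Y → . C], [Y → . id], [Y → .] }  — shift, 2 reduces
  I1: { [Y → C .] }  — reduce
  I2: { [C → .], [F → . Y], [X → F . F a], [Y → . C], [Y → . id], [Y → .] }  — shift, 2 reduces
  I3: { [X' → X .] }  — accept
  I4: { [F → Y .] }  — reduce
  I5: { [Y → id .] }  — reduce
  I6: { [X → F F . a] }  — shift
  I7: { [X → F F a .] }  — reduce

I0 contains complete items [C → .], [Y → .] — reduce-reduce conflict.
I2 contains complete items [C → .], [Y → .] — reduce-reduce conflict.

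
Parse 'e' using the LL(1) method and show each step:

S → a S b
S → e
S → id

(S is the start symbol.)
LL(1) parsing maintains a stack (initially the start symbol over $) and the input. At each step: if the stack top is a terminal, match it against the current input token; if it is a non-terminal N, replace it with the RHS of M[N, lookahead] (the unique production whose predict set contains the lookahead).

Stack is shown with the top on the left.

Stack  Input  Action
--------------------
S $    e $    output S → e
e $    e $    match 'e'
$      $      accept

The string is accepted.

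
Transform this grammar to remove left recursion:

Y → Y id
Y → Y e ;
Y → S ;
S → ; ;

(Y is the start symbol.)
Y → S ; Y'
Y' → id Y'
Y' → e ; Y'
Y' → ε
S → ; ;

Y is directly left-recursive. The standard transformation for
  A → A α₁ | ... | A α_m | β₁ | ... | β_n
is
  A  → β₁ A' | ... | β_n A'
  A' → α₁ A' | ... | α_m A' | ε

Y → S ; becomes Y → S ; Y'
Y → Y id becomes Y' → id Y'
Y → Y e ; becomes Y' → e ; Y'
Add Y' → ε

Productions for other non-terminals are unchanged:
  S → ; ;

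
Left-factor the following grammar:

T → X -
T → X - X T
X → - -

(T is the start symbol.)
Left-factoring transforms A → αβ₁ | αβ₂ into A → αA' and A' → β₁ | β₂
(α is the longest common prefix among the alternatives). Repeat until
no nonterminal has two alternatives with a common prefix.

Round 1: T has alternatives sharing prefix 'X -'. Introduce T': T → X - T'
  Add: T' → ε
  Add: T' → X T

No remaining common prefixes — done.

Resulting grammar:
T → X - T'
T' → ε
T' → X T
X → - -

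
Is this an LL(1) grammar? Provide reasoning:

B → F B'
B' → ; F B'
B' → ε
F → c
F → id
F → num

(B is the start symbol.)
Yes, the grammar is LL(1).

Relevant sets:
  FOLLOW(B') = { $ }

For B':
  PREDICT(B' → ';' F B') = { ';' }
  PREDICT(B' → ε) = { $ }
For F:
  PREDICT(F → c) = { 'c' }
  PREDICT(F → id) = { 'id' }
  PREDICT(F → num) = { 'num' }
B has a single production, so nothing to check there.

All predict sets are disjoint. The grammar IS LL(1).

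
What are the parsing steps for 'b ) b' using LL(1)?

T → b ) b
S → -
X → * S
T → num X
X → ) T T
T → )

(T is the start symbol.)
LL(1) parsing maintains a stack (initially the start symbol over $) and the input. At each step: if the stack top is a terminal, match it against the current input token; if it is a non-terminal N, replace it with the RHS of M[N, lookahead] (the unique production whose predict set contains the lookahead).

Stack is shown with the top on the left.

Stack    Input    Action
------------------------
T $      b ) b $  output T → b ) b
b ) b $  b ) b $  match 'b'
) b $    ) b $    match ')'
b $      b $      match 'b'
$        $        accept

The string is accepted.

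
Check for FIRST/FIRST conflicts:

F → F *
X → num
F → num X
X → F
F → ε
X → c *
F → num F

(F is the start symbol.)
A FIRST/FIRST conflict occurs when two productions N → α and N → β for the same non-terminal have FIRST(α) ∩ FIRST(β) ≠ ∅ (with ε ∈ FIRST of a nullable right-hand side, so two nullable alternatives also conflict).

FIRST sets of the non-terminals at (or reachable through a nullable prefix from) the front of some alternative:
  FIRST(F) = { '*', 'num', ε }

Productions for F:
  F → F *: FIRST = { '*', 'num' }
  F → num X: FIRST = { 'num' }
  F → ε: FIRST = { ε }
  F → num F: FIRST = { 'num' }
Productions for X:
  X → num: FIRST = { 'num' }
  X → F: FIRST = { '*', 'num', ε }
  X → c *: FIRST = { 'c' }

Conflict for F: F → F * and F → num X
  Overlap: { 'num' }
Conflict for F: F → F * and F → num F
  Overlap: { 'num' }
Conflict for F: F → num X and F → num F
  Overlap: { 'num' }
Conflict for X: X → num and X → F
  Overlap: { 'num' }

Answer: Yes. F → F '*' / F → num X on { 'num' }; F → F '*' / F → num F on { 'num' }; F → num X / F → num F on { 'num' }; X → num / X → F on { 'num' }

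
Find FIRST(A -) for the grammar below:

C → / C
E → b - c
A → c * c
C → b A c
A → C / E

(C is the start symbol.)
{ '/', 'b', 'c' }

FIRST sets of the non-terminals involved (from the grammar, by fixed-point iteration):
  FIRST(A) = { '/', 'b', 'c' }

To compute FIRST(A -), process the symbols left to right:
Symbol A is a non-terminal. Add FIRST(A) \ {ε} = { '/', 'b', 'c' }
A is not nullable (ε ∉ FIRST(A)), so stop here.
FIRST(A -) = { '/', 'b', 'c' }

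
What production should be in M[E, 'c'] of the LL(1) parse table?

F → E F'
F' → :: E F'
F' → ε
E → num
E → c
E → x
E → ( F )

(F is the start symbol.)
To find M[E, 'c'], we find productions for E where 'c' is in the predict set (PREDICT(N → α) = (FIRST(α) \ {ε}) ∪ (FOLLOW(N) if α ⇒* ε)).

E → num: PREDICT = { 'num' }
E → c: PREDICT = { 'c' }
  'c' is in predict set, so this production goes in M[E, 'c']
E → x: PREDICT = { 'x' }
E → ( F ): PREDICT = { '(' }

M[E, 'c'] = E → c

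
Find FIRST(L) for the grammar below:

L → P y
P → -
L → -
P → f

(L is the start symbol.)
{ '-', 'f' }

To compute FIRST(L), examine every production with L on the left-hand side, reading each right-hand side left to right until a non-nullable symbol is reached.

FIRST sets of the other non-terminals involved (by the same procedure, iterated to a fixed point):
  FIRST(P) = { '-', 'f' }

From L → P y:
  - P is a non-terminal: add FIRST(P) \ {ε} = { '-', 'f' }
    P is not nullable, so stop
From L → -:
  - '-' is a terminal: add '-' and stop

Collecting: FIRST(L) = { '-', 'f' }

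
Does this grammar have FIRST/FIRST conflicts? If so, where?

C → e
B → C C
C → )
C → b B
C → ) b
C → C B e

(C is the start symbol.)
Yes. C → e / C → C B e on { 'e' }; C → ')' / C → ')' b on { ')' }; C → ')' / C → C B e on { ')' }; C → b B / C → C B e on { 'b' }; C → ')' b / C → C B e on { ')' }

A FIRST/FIRST conflict occurs when two productions N → α and N → β for the same non-terminal have FIRST(α) ∩ FIRST(β) ≠ ∅ (with ε ∈ FIRST of a nullable right-hand side, so two nullable alternatives also conflict).

FIRST sets of the non-terminals at (or reachable through a nullable prefix from) the front of some alternative:
  FIRST(C) = { ')', 'b', 'e' }

Productions for C:
  C → e: FIRST = { 'e' }
  C → ): FIRST = { ')' }
  C → b B: FIRST = { 'b' }
  C → ) b: FIRST = { ')' }
  C → C B e: FIRST = { ')', 'b', 'e' }
B has only one production, so no FIRST/FIRST conflict is possible there.

Conflict for C: C → e and C → C B e
  Overlap: { 'e' }
Conflict for C: C → ) and C → ) b
  Overlap: { ')' }
Conflict for C: C → ) and C → C B e
  Overlap: { ')' }
Conflict for C: C → b B and C → C B e
  Overlap: { 'b' }
Conflict for C: C → ) b and C → C B e
  Overlap: { ')' }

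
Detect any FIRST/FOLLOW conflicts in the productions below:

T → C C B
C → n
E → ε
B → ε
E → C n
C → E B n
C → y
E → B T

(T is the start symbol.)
Yes. E → C n with FOLLOW(E) on { 'n' }; E → B T with FOLLOW(E) on { 'n' }

A FIRST/FOLLOW conflict occurs when a non-terminal N has a nullable alternative N → β (β ⇒* ε) and another alternative N → α with FIRST(α) ∩ FOLLOW(N) ≠ ∅: on such a lookahead the parser cannot decide between expanding α and letting N vanish via β.

Nullable non-terminals: B, E.
FIRST sets used below: FIRST(C) = { 'n', 'y' }, FIRST(B) = { ε }, FIRST(T) = { 'n', 'y' }
B has a nullable alternative but only one production, so nothing to check.

E: nullable alternative(s) E → ε; FOLLOW(E) = { 'n' }
  E → ε: FIRST \ {ε} = { } — this is the only nullable alternative, skip
  E → C n: FIRST \ {ε} = { 'n', 'y' } — overlaps FOLLOW(E) on { 'n' }: CONFLICT
  E → B T: FIRST \ {ε} = { 'n', 'y' } — overlaps FOLLOW(E) on { 'n' }: CONFLICT

C, T have no nullable alternative, so no FIRST/FOLLOW check is needed there.

So the grammar has 2 FIRST/FOLLOW conflicts (marked CONFLICT above).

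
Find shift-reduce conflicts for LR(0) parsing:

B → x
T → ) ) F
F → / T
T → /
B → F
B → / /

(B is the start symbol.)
A shift-reduce conflict occurs when an LR(0) state has both:
  - a complete (reduce) item [A → α .] (dot at the end), and
  - a shift item [B → β . c γ] (dot before a terminal).

Augment with B' → B and build the canonical LR(0) collection (I0 = CLOSURE({[B' → . B]}), then GOTO on every symbol after a dot until no new states appear). It has 12 states:
  I0: { [B → . / /], [B → . F], [B → . x], [B' → . B], [F → . / T] }  — shift
  I1: { [B → / . /], [F → / . T], [T → . ) ) F], [T → . /] }  — shift
  I2: { [B' → B .] }  — accept
  I3: { [B → F .] }  — reduce
  I4: { [B → x .] }  — reduce
  I5: { [T → ) . ) F] }  — shift
  I6: { [B → / / .], [T → / .] }  — 2 reduces
  I7: { [F → / T .] }  — reduce
  I8: { [F → . / T], [T → ) ) . F] }  — shift
  I9: { [F → / . T], [T → . ) ) F], [T → . /] }  — shift
  I10: { [T → ) ) F .] }  — reduce
  I11: { [T → / .] }  — reduce

No state contains both a complete item and a shift item.

Answer: No shift-reduce conflicts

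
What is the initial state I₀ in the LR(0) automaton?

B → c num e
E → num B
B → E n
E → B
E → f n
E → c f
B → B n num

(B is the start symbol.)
{ [B → . B n num], [B → . E n], [B → . c num e], [B' → . B], [E → . B], [E → . c f], [E → . f n], [E → . num B] }

First, augment the grammar with B' → B
I₀ = CLOSURE({ [B' → . B] }):
  [B' → . B] has the dot before B: add [B → . c num e], [B → . E n], [B → . B n num]
  [B → . E n] has the dot before E: add [E → . num B], [E → . B], [E → . f n], [E → . c f]
No further items can be added.

I₀ = { [B → . B n num], [B → . E n], [B → . c num e], [B' → . B], [E → . B], [E → . c f], [E → . f n], [E → . num B] }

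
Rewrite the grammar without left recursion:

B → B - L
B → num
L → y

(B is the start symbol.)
B is directly left-recursive. The standard transformation for
  A → A α₁ | ... | A α_m | β₁ | ... | β_n
is
  A  → β₁ A' | ... | β_n A'
  A' → α₁ A' | ... | α_m A' | ε

B → num becomes B → num B'
B → B - L becomes B' → - L B'
Add B' → ε

Productions for other non-terminals are unchanged:
  L → y

Resulting grammar:
B → num B'
B' → - L B'
B' → ε
L → y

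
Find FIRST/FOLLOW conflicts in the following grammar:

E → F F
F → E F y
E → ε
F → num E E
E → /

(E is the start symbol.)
Nullable non-terminals: E.
FIRST sets used below: FIRST(F) = { '/', 'num' }

E: nullable alternative(s) E → ε; FOLLOW(E) = { $, '/', 'num', 'y' }
  E → F F: FIRST \ {ε} = { '/', 'num' } — overlaps FOLLOW(E) on { '/', 'num' }: CONFLICT
  E → ε: FIRST \ {ε} = { } — this is the only nullable alternative, skip
  E → /: FIRST \ {ε} = { '/' } — overlaps FOLLOW(E) on { '/' }: CONFLICT

F has no nullable alternative, so no FIRST/FOLLOW check is needed there.

So the grammar has 2 FIRST/FOLLOW conflicts (marked CONFLICT above).

Answer: Yes. E → F F with FOLLOW(E) on { '/', 'num' }; E → '/' with FOLLOW(E) on { '/' }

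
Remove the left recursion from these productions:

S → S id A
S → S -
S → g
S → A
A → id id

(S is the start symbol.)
S → g S'
S → A S'
S' → id A S'
S' → - S'
S' → ε
A → id id

S is directly left-recursive. The standard transformation for
  A → A α₁ | ... | A α_m | β₁ | ... | β_n
is
  A  → β₁ A' | ... | β_n A'
  A' → α₁ A' | ... | α_m A' | ε

S → g becomes S → g S'
S → A becomes S → A S'
S → S id A becomes S' → id A S'
S → S - becomes S' → - S'
Add S' → ε

Productions for other non-terminals are unchanged:
  A → id id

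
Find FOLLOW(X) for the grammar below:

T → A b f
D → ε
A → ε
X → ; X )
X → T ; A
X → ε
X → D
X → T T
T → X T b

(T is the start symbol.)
{ ')', ';', 'b' }

In X → ; X ): X is followed by ')', add FIRST(')') \ {ε} = { ')' }
In T → X T b: X is followed by T b, add FIRST(T b) \ {ε} = { ';', 'b' }

Taking the union: FOLLOW(X) = { ')', ';', 'b' }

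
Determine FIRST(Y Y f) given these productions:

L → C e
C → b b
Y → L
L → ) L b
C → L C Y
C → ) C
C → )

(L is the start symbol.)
{ ')', 'b' }

FIRST sets of the non-terminals involved (from the grammar, by fixed-point iteration):
  FIRST(Y) = { ')', 'b' }

To compute FIRST(Y Y f), process the symbols left to right:
Symbol Y is a non-terminal. Add FIRST(Y) \ {ε} = { ')', 'b' }
Y is not nullable (ε ∉ FIRST(Y)), so stop here.
FIRST(Y Y f) = { ')', 'b' }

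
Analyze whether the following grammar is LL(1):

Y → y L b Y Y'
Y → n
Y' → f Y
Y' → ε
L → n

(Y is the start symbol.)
No. Predict set conflict for Y': { 'f' }

A grammar is LL(1) if for each non-terminal N with multiple productions, the predict sets of those productions are pairwise disjoint, where PREDICT(N → α) = (FIRST(α) \ {ε}) ∪ (FOLLOW(N) if α ⇒* ε).

Relevant sets:
  FOLLOW(Y') = { $, 'f' }

For Y:
  PREDICT(Y → y L b Y Y') = { 'y' }
  PREDICT(Y → n) = { 'n' }
For Y':
  PREDICT(Y' → f Y) = { 'f' }
  PREDICT(Y' → ε) = { $, 'f' }
L has a single production, so nothing to check there.

Conflict found: Predict set conflict for Y': { 'f' }
The grammar is NOT LL(1).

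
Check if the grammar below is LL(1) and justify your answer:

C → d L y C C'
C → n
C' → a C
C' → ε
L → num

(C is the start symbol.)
Relevant sets:
  FOLLOW(C') = { $, 'a' }

For C:
  PREDICT(C → d L y C C') = { 'd' }
  PREDICT(C → n) = { 'n' }
For C':
  PREDICT(C' → a C) = { 'a' }
  PREDICT(C' → ε) = { $, 'a' }
L has a single production, so nothing to check there.

Conflict found: Predict set conflict for C': { 'a' }
The grammar is NOT LL(1).

Answer: No. Predict set conflict for C': { 'a' }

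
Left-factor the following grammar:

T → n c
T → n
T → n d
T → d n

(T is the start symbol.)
Left-factoring transforms A → αβ₁ | αβ₂ into A → αA' and A' → β₁ | β₂
(α is the longest common prefix among the alternatives). Repeat until
no nonterminal has two alternatives with a common prefix.

Round 1: T has alternatives sharing prefix 'n'. Introduce T': T → n T'
  Add: T' → c
  Add: T' → ε
  Add: T' → d

No remaining common prefixes — done.

Resulting grammar:
T → n T'
T' → c
T' → ε
T' → d
T → d n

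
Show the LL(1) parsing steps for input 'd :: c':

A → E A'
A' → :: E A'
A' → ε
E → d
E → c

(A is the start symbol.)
LL(1) parsing maintains a stack (initially the start symbol over $) and the input. At each step: if the stack top is a terminal, match it against the current input token; if it is a non-terminal N, replace it with the RHS of M[N, lookahead] (the unique production whose predict set contains the lookahead).

Stack is shown with the top on the left.

Stack      Input     Action
---------------------------
A $        d :: c $  output A → E A'
E A' $     d :: c $  output E → d
d A' $     d :: c $  match 'd'
A' $       :: c $    output A' → :: E A'
:: E A' $  :: c $    match '::'
E A' $     c $       output E → c
c A' $     c $       match 'c'
A' $       $         output A' → ε
$          $         accept

The string is accepted.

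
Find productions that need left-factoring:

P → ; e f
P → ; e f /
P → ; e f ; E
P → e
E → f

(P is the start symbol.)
Left-factoring is needed when two productions for the same non-terminal
share a common prefix on the right-hand side.

Productions for P:
  P → ; e f
  P → ; e f /
  P → ; e f ; E
  P → e

Found common prefix '; e f' in productions for P

Answer: Yes, P has productions with common prefix '; e f'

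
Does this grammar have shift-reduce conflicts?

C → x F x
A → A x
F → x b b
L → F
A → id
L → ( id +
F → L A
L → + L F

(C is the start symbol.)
Yes — I5: [L → F .] vs [C → x F . x]; I10: [F → L A .] vs [A → A . x]

Augment with C' → C and build the canonical LR(0) collection (I0 = CLOSURE({[C' → . C]}), then GOTO on every symbol after a dot until no new states appear). It has 19 states:
  I0: { [C → . x F x], [C' → . C] }  — shift
  I1: { [C' → C .] }  — accept
  I2: { [C → x . F x], [F → . L A], [F → . x b b], [L → . ( id +], [L → . + L F], [L → . F] }  — shift
  I3: { [L → ( . id +] }  — shift
  I4: { [F → . L A], [F → . x b b], [L → + . L F], [L → . ( id +], [L → . + L F], [L → . F] }  — shift
  I5: { [C → x F . x], [L → F .] }  — shift, reduce
  I6: { [A → . A x], [A → . id], [F → L . A] }  — shift
  I7: { [F → x . b b] }  — shift
  I8: { [F → x b . b] }  — shift
  I9: { [F → x b b .] }  — reduce
  I10: { [A → A . x], [F → L A .] }  — shift, reduce
  I11: { [A → id .] }  — reduce
  I12: { [A → A x .] }  — reduce
  I13: { [C → x F x .] }  — reduce
  I14: { [L → F .] }  — reduce
  I15: { [A → . A x], [A → . id], [F → . L A], [F → . x b b], [F → L . A], [L → + L . F], [L → . ( id +], [L → . + L F], [L → . F] }  — shift
  I16: { [L → + L F .], [L → F .] }  — 2 reduces
  I17: { [L → ( id . +] }  — shift
  I18: { [L → ( id + .] }  — reduce

I5 contains reduce item [L → F .] and shift item [C → x F . x] — shift-reduce conflict.
I10 contains reduce item [F → L A .] and shift item [A → A . x] — shift-reduce conflict.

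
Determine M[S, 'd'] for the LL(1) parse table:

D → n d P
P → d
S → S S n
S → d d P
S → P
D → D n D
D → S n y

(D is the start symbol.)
To find M[S, 'd'], we find productions for S where 'd' is in the predict set (PREDICT(N → α) = (FIRST(α) \ {ε}) ∪ (FOLLOW(N) if α ⇒* ε)).

Relevant sets:
  FIRST(S) = { 'd' }
  FIRST(P) = { 'd' }

S → S S n: PREDICT = { 'd' }
  'd' is in predict set, so this production goes in M[S, 'd']
S → d d P: PREDICT = { 'd' }
  'd' is in predict set, so this production goes in M[S, 'd']
S → P: PREDICT = { 'd' }
  'd' is in predict set, so this production goes in M[S, 'd']

M[S, 'd'] = S → S S n, S → d d P, S → P  (a multiply-defined cell — the grammar is not LL(1))

Answer: S → S S n, S → d d P, S → P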